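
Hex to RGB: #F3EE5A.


F3 → 243 (R)
EE → 238 (G)
5A → 90 (B)
= RGB(243, 238, 90)


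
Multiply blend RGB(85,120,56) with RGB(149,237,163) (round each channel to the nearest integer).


Multiply: C = A×B/255, rounded to nearest integer
R: 85×149/255 = 12665/255 ≈ 49.667 → 50
G: 120×237/255 = 28440/255 ≈ 111.529 → 112
B: 56×163/255 = 9128/255 ≈ 35.796 → 36
= RGB(50, 112, 36)


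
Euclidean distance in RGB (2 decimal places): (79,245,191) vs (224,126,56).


d = √[(R₁-R₂)² + (G₁-G₂)² + (B₁-B₂)²]
d = √[(79-224)² + (245-126)² + (191-56)²]
d = √[21025 + 14161 + 18225]
d = √53411
d ≈ 231.11


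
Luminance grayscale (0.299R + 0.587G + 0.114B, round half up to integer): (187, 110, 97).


Gray = 0.299×R + 0.587×G + 0.114×B
Gray = 0.299×187 + 0.587×110 + 0.114×97
Gray = 55.913 + 64.570 + 11.058
Gray = 131.541 → round half up → 132
Gray = 132


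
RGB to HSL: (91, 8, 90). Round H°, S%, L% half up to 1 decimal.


Normalize: R'=91/255≈0.3569, G'=8/255≈0.0314, B'=90/255≈0.3529
Max=91/255, Min=8/255, Δ=Max-Min=83/255
L = (Max+Min)/2 = (91+8)/510 = 99/510 = 0.19411… → L = 19.4%
L ≤ 0.5 → S = Δ/(Max+Min) = 83/(91+8) = 83/99 = 0.83838… → S = 83.8%
(the 1/255 factors cancel in S and H, so raw channel differences can be used)
Max is R' → H = 60 × (((G-B)/Δ) mod 6) = 60 × (((8-90)/83) mod 6)
  (-82)/83 = -0.9879…; negative, so add 6 → 5.0120…
  H = 60 × 5.0120… = 300.722…° → H = 300.7°
= HSL(300.7°, 83.8%, 19.4%)


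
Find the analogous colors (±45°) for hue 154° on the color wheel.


Base hue: 154°
Left analog: (154 - 45) mod 360 = 109°
Right analog: (154 + 45) mod 360 = 199°
Analogous hues = 109° and 199°


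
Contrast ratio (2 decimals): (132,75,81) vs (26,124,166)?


Linearize each sRGB channel c=v/255: c/12.92 if c ≤ 0.04045 else ((c+0.055)/1.055)^2.4
L = 0.2126×R_lin + 0.7152×G_lin + 0.0722×B_lin
Color 1 (132,75,81):
  R=132: 132/255≈0.5176 > 0.04045 → ((0.5176+0.055)/1.055)^2.4 ≈ 0.23074
  G=75: 75/255≈0.2941 > 0.04045 → ((0.2941+0.055)/1.055)^2.4 ≈ 0.07036
  B=81: 81/255≈0.3176 > 0.04045 → ((0.3176+0.055)/1.055)^2.4 ≈ 0.08228
  L1 = 0.2126×0.23074 + 0.7152×0.07036 + 0.0722×0.08228 ≈ 0.10532
Color 2 (26,124,166):
  R=26: 26/255≈0.1020 > 0.04045 → ((0.1020+0.055)/1.055)^2.4 ≈ 0.01033
  G=124: 124/255≈0.4863 > 0.04045 → ((0.4863+0.055)/1.055)^2.4 ≈ 0.20156
  B=166: 166/255≈0.6510 > 0.04045 → ((0.6510+0.055)/1.055)^2.4 ≈ 0.38133
  L2 = 0.2126×0.01033 + 0.7152×0.20156 + 0.0722×0.38133 ≈ 0.17388
Lighter = 0.17388, Darker = 0.10532
Ratio = (L_lighter + 0.05) / (L_darker + 0.05)
Ratio = (0.17388 + 0.05) / (0.10532 + 0.05) = 0.22388 / 0.15532 ≈ 1.4414
Ratio ≈ 1.44:1


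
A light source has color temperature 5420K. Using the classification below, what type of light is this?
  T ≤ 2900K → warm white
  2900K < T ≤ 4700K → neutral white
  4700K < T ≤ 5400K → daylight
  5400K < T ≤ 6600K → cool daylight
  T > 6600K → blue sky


Temperature: 5420K
5400K < 5420K ≤ 6600K → cool daylight
Classification: cool daylight


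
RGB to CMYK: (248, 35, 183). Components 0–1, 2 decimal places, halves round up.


R'=248/255≈0.9725, G'=35/255≈0.1373, B'=183/255≈0.7176
K = 1 - max(R',G',B') = 1 - 248/255 = 7/255 = 0.02745… → 0.03
(1-R'-K)/(1-K) simplifies to (max-R)/max with max = 248:
C = (248-248)/248 = 0/248 = 0 → 0.00
M = (248-35)/248 = 213/248 = 0.85887… → 0.86
Y = (248-183)/248 = 65/248 = 0.26209… → 0.26
= CMYK(0.00, 0.86, 0.26, 0.03)


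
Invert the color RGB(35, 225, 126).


Invert: (255-R, 255-G, 255-B)
R: 255-35 = 220
G: 255-225 = 30
B: 255-126 = 129
= RGB(220, 30, 129)


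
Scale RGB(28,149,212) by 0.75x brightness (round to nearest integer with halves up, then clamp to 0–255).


Multiply each channel by 0.75, round half up, clamp to [0, 255]
R: 28×0.75 = 21
G: 149×0.75 = 111.75 → round → 112
B: 212×0.75 = 159
= RGB(21, 112, 159)


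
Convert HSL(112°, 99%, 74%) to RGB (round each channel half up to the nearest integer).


H=112°, S=0.99, L=0.74
C = (1-|2L-1|)×S = (1-|0.48|)×0.99 = 0.5148
H' = H/60 = 112/60 ≈ 1.8667; X = C×(1-|H' mod 2 - 1|) = 0.06864
m = L - C/2 = 0.74 - 0.2574 = 0.4826
Sector ⌊H'⌋ = 1 → (R',G',B') = (0.06864, 0.5148, 0.0)
RGB = ((R'+m)×255, (G'+m)×255, (B'+m)×255) = (140.5662, 254.337, 123.063)
Round half up → RGB(141, 254, 123)


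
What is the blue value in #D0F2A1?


Color: #D0F2A1
R = D0 = 208
G = F2 = 242
B = A1 = 161
Blue = 161


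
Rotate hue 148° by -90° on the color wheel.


New hue = (H + rotation) mod 360
New hue = (148 -90) mod 360
= 58 mod 360
= 58°


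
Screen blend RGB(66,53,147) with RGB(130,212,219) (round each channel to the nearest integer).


Screen: C = 255 - (255-A)×(255-B)/255, rounded to nearest integer
R: 255 - (255-66)×(255-130)/255 = 255 - 23625/255 ≈ 255 - 92.647 = 162.353 → 162
G: 255 - (255-53)×(255-212)/255 = 255 - 8686/255 ≈ 255 - 34.063 = 220.937 → 221
B: 255 - (255-147)×(255-219)/255 = 255 - 3888/255 ≈ 255 - 15.247 = 239.753 → 240
= RGB(162, 221, 240)


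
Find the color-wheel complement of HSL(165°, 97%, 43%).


Complement = opposite side of color wheel = hue + 180°
H' = (165 + 180) mod 360 = 345°
S and L unchanged.
= HSL(345°, 97%, 43%)


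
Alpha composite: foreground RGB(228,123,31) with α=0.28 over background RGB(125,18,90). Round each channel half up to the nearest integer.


C = α×F + (1-α)×B, with 1-α = 0.72
R: 0.28×228 + 0.72×125 = 63.84 + 90.00 = 153.84 → 154
G: 0.28×123 + 0.72×18 = 34.44 + 12.96 = 47.40 → 47
B: 0.28×31 + 0.72×90 = 8.68 + 64.80 = 73.48 → 73
= RGB(154, 47, 73)


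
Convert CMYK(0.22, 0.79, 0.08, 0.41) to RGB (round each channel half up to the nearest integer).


R = 255 × (1-C) × (1-K) = 255 × 0.78 × 0.59 = 117.351 → 117
G = 255 × (1-M) × (1-K) = 255 × 0.21 × 0.59 = 31.5945 → 32
B = 255 × (1-Y) × (1-K) = 255 × 0.92 × 0.59 = 138.414 → 138
= RGB(117, 32, 138)


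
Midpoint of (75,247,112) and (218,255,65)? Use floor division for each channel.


Midpoint: each channel = ⌊(C₁+C₂)/2⌋
R: ⌊(75+218)/2⌋ = 146
G: ⌊(247+255)/2⌋ = 251
B: ⌊(112+65)/2⌋ = 88
= RGB(146, 251, 88)


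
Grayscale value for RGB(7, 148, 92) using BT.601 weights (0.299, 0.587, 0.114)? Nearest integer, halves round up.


Gray = 0.299×R + 0.587×G + 0.114×B
Gray = 0.299×7 + 0.587×148 + 0.114×92
Gray = 2.093 + 86.876 + 10.488
Gray = 99.457 → round half up → 99
Gray = 99


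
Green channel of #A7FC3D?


Color: #A7FC3D
R = A7 = 167
G = FC = 252
B = 3D = 61
Green = 252


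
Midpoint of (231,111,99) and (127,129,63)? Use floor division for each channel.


Midpoint: each channel = ⌊(C₁+C₂)/2⌋
R: ⌊(231+127)/2⌋ = 179
G: ⌊(111+129)/2⌋ = 120
B: ⌊(99+63)/2⌋ = 81
= RGB(179, 120, 81)


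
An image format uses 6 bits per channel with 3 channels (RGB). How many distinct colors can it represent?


Total bits = 6 bits/channel × 3 channels = 18 bits
Distinct colors = 2^18
= 262,144 colors


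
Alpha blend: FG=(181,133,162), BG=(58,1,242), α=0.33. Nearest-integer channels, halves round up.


C = α×F + (1-α)×B, with 1-α = 0.67
R: 0.33×181 + 0.67×58 = 59.73 + 38.86 = 98.59 → 99
G: 0.33×133 + 0.67×1 = 43.89 + 0.67 = 44.56 → 45
B: 0.33×162 + 0.67×242 = 53.46 + 162.14 = 215.60 → 216
= RGB(99, 45, 216)


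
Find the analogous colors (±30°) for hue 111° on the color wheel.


Base hue: 111°
Left analog: (111 - 30) mod 360 = 81°
Right analog: (111 + 30) mod 360 = 141°
Analogous hues = 81° and 141°


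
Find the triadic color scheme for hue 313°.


Triadic: equally spaced at 120° intervals
H1 = 313°
H2 = (313 + 120) mod 360 = 73°
H3 = (313 + 240) mod 360 = 193°
Triadic = 313°, 73°, 193°


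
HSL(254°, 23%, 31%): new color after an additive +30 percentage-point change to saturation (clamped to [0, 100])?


Original S = 23%
Adjustment = +30 percentage points
New S = 23 + (30) = 53
Clamp to [0, 100] → 53
= HSL(254°, 53%, 31%)


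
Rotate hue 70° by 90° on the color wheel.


New hue = (H + rotation) mod 360
New hue = (70 + 90) mod 360
= 160 mod 360
= 160°


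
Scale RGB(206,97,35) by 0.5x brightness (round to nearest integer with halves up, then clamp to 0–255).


Multiply each channel by 0.5, round half up, clamp to [0, 255]
R: 206×0.5 = 103
G: 97×0.5 = 48.5 → round → 49
B: 35×0.5 = 17.5 → round → 18
= RGB(103, 49, 18)


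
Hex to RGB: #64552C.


64 → 100 (R)
55 → 85 (G)
2C → 44 (B)
= RGB(100, 85, 44)


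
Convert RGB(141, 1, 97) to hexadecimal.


R = 141 → 8D (hex)
G = 1 → 01 (hex)
B = 97 → 61 (hex)
Hex = #8D0161


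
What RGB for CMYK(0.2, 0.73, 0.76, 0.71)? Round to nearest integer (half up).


R = 255 × (1-C) × (1-K) = 255 × 0.80 × 0.29 = 59.16 → 59
G = 255 × (1-M) × (1-K) = 255 × 0.27 × 0.29 = 19.9665 → 20
B = 255 × (1-Y) × (1-K) = 255 × 0.24 × 0.29 = 17.748 → 18
= RGB(59, 20, 18)


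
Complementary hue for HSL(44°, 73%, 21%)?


Complement = opposite side of color wheel = hue + 180°
H' = (44 + 180) mod 360 = 224°
S and L unchanged.
= HSL(224°, 73%, 21%)


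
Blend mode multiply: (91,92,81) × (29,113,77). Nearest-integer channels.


Multiply: C = A×B/255, rounded to nearest integer
R: 91×29/255 = 2639/255 ≈ 10.349 → 10
G: 92×113/255 = 10396/255 ≈ 40.769 → 41
B: 81×77/255 = 6237/255 ≈ 24.459 → 24
= RGB(10, 41, 24)


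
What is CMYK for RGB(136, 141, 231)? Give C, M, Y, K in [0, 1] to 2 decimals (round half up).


R'=136/255≈0.5333, G'=141/255≈0.5529, B'=231/255≈0.9059
K = 1 - max(R',G',B') = 1 - 231/255 = 24/255 = 0.09411… → 0.09
(1-R'-K)/(1-K) simplifies to (max-R)/max with max = 231:
C = (231-136)/231 = 95/231 = 0.41125… → 0.41
M = (231-141)/231 = 90/231 = 0.38961… → 0.39
Y = (231-231)/231 = 0/231 = 0 → 0.00
= CMYK(0.41, 0.39, 0.00, 0.09)


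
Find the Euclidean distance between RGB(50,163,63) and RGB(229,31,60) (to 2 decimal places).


d = √[(R₁-R₂)² + (G₁-G₂)² + (B₁-B₂)²]
d = √[(50-229)² + (163-31)² + (63-60)²]
d = √[32041 + 17424 + 9]
d = √49474
d ≈ 222.43


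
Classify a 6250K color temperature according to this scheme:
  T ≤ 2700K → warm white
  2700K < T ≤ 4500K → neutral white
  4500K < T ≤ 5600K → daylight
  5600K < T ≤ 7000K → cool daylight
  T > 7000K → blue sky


Temperature: 6250K
5600K < 6250K ≤ 7000K → cool daylight
Classification: cool daylight


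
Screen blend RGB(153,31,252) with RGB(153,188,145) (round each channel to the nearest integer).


Screen: C = 255 - (255-A)×(255-B)/255, rounded to nearest integer
R: 255 - (255-153)×(255-153)/255 = 255 - 10404/255 ≈ 255 - 40.800 = 214.200 → 214
G: 255 - (255-31)×(255-188)/255 = 255 - 15008/255 ≈ 255 - 58.855 = 196.145 → 196
B: 255 - (255-252)×(255-145)/255 = 255 - 330/255 ≈ 255 - 1.294 = 253.706 → 254
= RGB(214, 196, 254)


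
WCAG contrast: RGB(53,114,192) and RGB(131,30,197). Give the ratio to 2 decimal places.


Linearize each sRGB channel c=v/255: c/12.92 if c ≤ 0.04045 else ((c+0.055)/1.055)^2.4
L = 0.2126×R_lin + 0.7152×G_lin + 0.0722×B_lin
Color 1 (53,114,192):
  R=53: 53/255≈0.2078 > 0.04045 → ((0.2078+0.055)/1.055)^2.4 ≈ 0.03560
  G=114: 114/255≈0.4471 > 0.04045 → ((0.4471+0.055)/1.055)^2.4 ≈ 0.16827
  B=192: 192/255≈0.7529 > 0.04045 → ((0.7529+0.055)/1.055)^2.4 ≈ 0.52712
  L1 = 0.2126×0.03560 + 0.7152×0.16827 + 0.0722×0.52712 ≈ 0.16597
Color 2 (131,30,197):
  R=131: 131/255≈0.5137 > 0.04045 → ((0.5137+0.055)/1.055)^2.4 ≈ 0.22697
  G=30: 30/255≈0.1176 > 0.04045 → ((0.1176+0.055)/1.055)^2.4 ≈ 0.01298
  B=197: 197/255≈0.7725 > 0.04045 → ((0.7725+0.055)/1.055)^2.4 ≈ 0.55834
  L2 = 0.2126×0.22697 + 0.7152×0.01298 + 0.0722×0.55834 ≈ 0.09785
Lighter = 0.16597, Darker = 0.09785
Ratio = (L_lighter + 0.05) / (L_darker + 0.05)
Ratio = (0.16597 + 0.05) / (0.09785 + 0.05) = 0.21597 / 0.14785 ≈ 1.4608
Ratio ≈ 1.46:1


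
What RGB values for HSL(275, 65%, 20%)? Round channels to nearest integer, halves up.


H=275°, S=0.65, L=0.20
C = (1-|2L-1|)×S = (1-|-0.60|)×0.65 = 0.26
H' = H/60 = 275/60 ≈ 4.5833; X = C×(1-|H' mod 2 - 1|) ≈ 0.1517
m = L - C/2 = 0.20 - 0.13 = 0.07
Sector ⌊H'⌋ = 4 → (R',G',B') = (≈0.1517, 0.0, 0.26)
RGB = ((R'+m)×255, (G'+m)×255, (B'+m)×255) = (56.525, 17.85, 84.15)
Round half up → RGB(57, 18, 84)


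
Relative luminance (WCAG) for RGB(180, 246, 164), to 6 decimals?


Linearize each channel (sRGB transfer function): c = v/255; c_lin = c/12.92 if c ≤ 0.04045, else ((c+0.055)/1.055)^2.4
  R: 180/255 ≈ 0.705882 > 0.04045 → ((0.705882+0.055)/1.055)^2.4 ≈ 0.456411
  G: 246/255 ≈ 0.964706 > 0.04045 → ((0.964706+0.055)/1.055)^2.4 ≈ 0.921582
  B: 164/255 ≈ 0.643137 > 0.04045 → ((0.643137+0.055)/1.055)^2.4 ≈ 0.371238
R_lin = 0.456411, G_lin = 0.921582, B_lin = 0.371238
L = 0.2126×R + 0.7152×G + 0.0722×B
L = 0.2126×0.456411 + 0.7152×0.921582 + 0.0722×0.371238
L ≈ 0.782952


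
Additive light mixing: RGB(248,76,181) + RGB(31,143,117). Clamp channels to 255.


Additive: each channel = min(255, C₁+C₂)
R: 248+31 = 279 → 255
G: 76+143 = 219 → 219
B: 181+117 = 298 → 255
= RGB(255, 219, 255)


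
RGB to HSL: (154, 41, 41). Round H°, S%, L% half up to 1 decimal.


Normalize: R'=154/255≈0.6039, G'=41/255≈0.1608, B'=41/255≈0.1608
Max=154/255, Min=41/255, Δ=Max-Min=113/255
L = (Max+Min)/2 = (154+41)/510 = 195/510 = 0.38235… → L = 38.2%
L ≤ 0.5 → S = Δ/(Max+Min) = 113/(154+41) = 113/195 = 0.57948… → S = 57.9%
(the 1/255 factors cancel in S and H, so raw channel differences can be used)
Max is R' → H = 60 × (((G-B)/Δ) mod 6) = 60 × (((41-41)/113) mod 6)
  0/113 = 0
  H = 60 × 0 = 0° → H = 0.0°
= HSL(0.0°, 57.9%, 38.2%)


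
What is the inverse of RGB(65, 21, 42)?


Invert: (255-R, 255-G, 255-B)
R: 255-65 = 190
G: 255-21 = 234
B: 255-42 = 213
= RGB(190, 234, 213)


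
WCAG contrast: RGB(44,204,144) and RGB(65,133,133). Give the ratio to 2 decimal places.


Linearize each sRGB channel c=v/255: c/12.92 if c ≤ 0.04045 else ((c+0.055)/1.055)^2.4
L = 0.2126×R_lin + 0.7152×G_lin + 0.0722×B_lin
Color 1 (44,204,144):
  R=44: 44/255≈0.1725 > 0.04045 → ((0.1725+0.055)/1.055)^2.4 ≈ 0.02519
  G=204: 204/255≈0.8000 > 0.04045 → ((0.8000+0.055)/1.055)^2.4 ≈ 0.60383
  B=144: 144/255≈0.5647 > 0.04045 → ((0.5647+0.055)/1.055)^2.4 ≈ 0.27889
  L1 = 0.2126×0.02519 + 0.7152×0.60383 + 0.0722×0.27889 ≈ 0.45735
Color 2 (65,133,133):
  R=65: 65/255≈0.2549 > 0.04045 → ((0.2549+0.055)/1.055)^2.4 ≈ 0.05286
  G=133: 133/255≈0.5216 > 0.04045 → ((0.5216+0.055)/1.055)^2.4 ≈ 0.23455
  B=133: 133/255≈0.5216 > 0.04045 → ((0.5216+0.055)/1.055)^2.4 ≈ 0.23455
  L2 = 0.2126×0.05286 + 0.7152×0.23455 + 0.0722×0.23455 ≈ 0.19592
Lighter = 0.45735, Darker = 0.19592
Ratio = (L_lighter + 0.05) / (L_darker + 0.05)
Ratio = (0.45735 + 0.05) / (0.19592 + 0.05) = 0.50735 / 0.24592 ≈ 2.0630
Ratio ≈ 2.06:1


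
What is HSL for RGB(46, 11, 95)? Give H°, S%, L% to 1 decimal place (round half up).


Normalize: R'=46/255≈0.1804, G'=11/255≈0.0431, B'=95/255≈0.3725
Max=95/255, Min=11/255, Δ=Max-Min=84/255
L = (Max+Min)/2 = (95+11)/510 = 106/510 = 0.20784… → L = 20.8%
L ≤ 0.5 → S = Δ/(Max+Min) = 84/(95+11) = 84/106 = 0.79245… → S = 79.2%
(the 1/255 factors cancel in S and H, so raw channel differences can be used)
Max is B' → H = 60 × ((R-G)/Δ + 4) = 60 × ((46-11)/84 + 4)
  35/84 + 4 = 0.4166… + 4 = 4.4166…
  H = 60 × 4.4166… = 265° → H = 265.0°
= HSL(265.0°, 79.2%, 20.8%)


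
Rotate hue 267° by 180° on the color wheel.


New hue = (H + rotation) mod 360
New hue = (267 + 180) mod 360
= 447 mod 360
= 87°


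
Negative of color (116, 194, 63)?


Invert: (255-R, 255-G, 255-B)
R: 255-116 = 139
G: 255-194 = 61
B: 255-63 = 192
= RGB(139, 61, 192)


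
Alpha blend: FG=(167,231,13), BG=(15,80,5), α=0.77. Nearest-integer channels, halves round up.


C = α×F + (1-α)×B, with 1-α = 0.23
R: 0.77×167 + 0.23×15 = 128.59 + 3.45 = 132.04 → 132
G: 0.77×231 + 0.23×80 = 177.87 + 18.40 = 196.27 → 196
B: 0.77×13 + 0.23×5 = 10.01 + 1.15 = 11.16 → 11
= RGB(132, 196, 11)


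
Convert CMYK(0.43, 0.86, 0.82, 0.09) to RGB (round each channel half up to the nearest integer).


R = 255 × (1-C) × (1-K) = 255 × 0.57 × 0.91 = 132.2685 → 132
G = 255 × (1-M) × (1-K) = 255 × 0.14 × 0.91 = 32.487 → 32
B = 255 × (1-Y) × (1-K) = 255 × 0.18 × 0.91 = 41.769 → 42
= RGB(132, 32, 42)


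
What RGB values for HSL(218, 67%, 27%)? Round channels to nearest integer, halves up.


H=218°, S=0.67, L=0.27
C = (1-|2L-1|)×S = (1-|-0.46|)×0.67 = 0.3618
H' = H/60 = 218/60 ≈ 3.6333; X = C×(1-|H' mod 2 - 1|) = 0.13266
m = L - C/2 = 0.27 - 0.1809 = 0.0891
Sector ⌊H'⌋ = 3 → (R',G',B') = (0.0, 0.13266, 0.3618)
RGB = ((R'+m)×255, (G'+m)×255, (B'+m)×255) = (22.7205, 56.5488, 114.9795)
Round half up → RGB(23, 57, 115)


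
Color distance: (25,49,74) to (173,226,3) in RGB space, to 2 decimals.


d = √[(R₁-R₂)² + (G₁-G₂)² + (B₁-B₂)²]
d = √[(25-173)² + (49-226)² + (74-3)²]
d = √[21904 + 31329 + 5041]
d = √58274
d ≈ 241.40


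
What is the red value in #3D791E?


Color: #3D791E
R = 3D = 61
G = 79 = 121
B = 1E = 30
Red = 61


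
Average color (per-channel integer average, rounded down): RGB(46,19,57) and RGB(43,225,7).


Midpoint: each channel = ⌊(C₁+C₂)/2⌋
R: ⌊(46+43)/2⌋ = 44
G: ⌊(19+225)/2⌋ = 122
B: ⌊(57+7)/2⌋ = 32
= RGB(44, 122, 32)


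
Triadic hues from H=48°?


Triadic: equally spaced at 120° intervals
H1 = 48°
H2 = (48 + 120) mod 360 = 168°
H3 = (48 + 240) mod 360 = 288°
Triadic = 48°, 168°, 288°


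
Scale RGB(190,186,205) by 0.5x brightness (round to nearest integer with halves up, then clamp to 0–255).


Multiply each channel by 0.5, round half up, clamp to [0, 255]
R: 190×0.5 = 95
G: 186×0.5 = 93
B: 205×0.5 = 102.5 → round → 103
= RGB(95, 93, 103)


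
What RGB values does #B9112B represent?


B9 → 185 (R)
11 → 17 (G)
2B → 43 (B)
= RGB(185, 17, 43)


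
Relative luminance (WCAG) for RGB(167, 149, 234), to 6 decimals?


Linearize each channel (sRGB transfer function): c = v/255; c_lin = c/12.92 if c ≤ 0.04045, else ((c+0.055)/1.055)^2.4
  R: 167/255 ≈ 0.654902 > 0.04045 → ((0.654902+0.055)/1.055)^2.4 ≈ 0.386429
  G: 149/255 ≈ 0.584314 > 0.04045 → ((0.584314+0.055)/1.055)^2.4 ≈ 0.300544
  B: 234/255 ≈ 0.917647 > 0.04045 → ((0.917647+0.055)/1.055)^2.4 ≈ 0.822786
R_lin = 0.386429, G_lin = 0.300544, B_lin = 0.822786
L = 0.2126×R + 0.7152×G + 0.0722×B
L = 0.2126×0.386429 + 0.7152×0.300544 + 0.0722×0.822786
L ≈ 0.356509


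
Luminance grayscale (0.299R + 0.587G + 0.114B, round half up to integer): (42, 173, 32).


Gray = 0.299×R + 0.587×G + 0.114×B
Gray = 0.299×42 + 0.587×173 + 0.114×32
Gray = 12.558 + 101.551 + 3.648
Gray = 117.757 → round half up → 118
Gray = 118


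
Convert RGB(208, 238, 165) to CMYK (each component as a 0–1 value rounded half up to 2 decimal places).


R'=208/255≈0.8157, G'=238/255≈0.9333, B'=165/255≈0.6471
K = 1 - max(R',G',B') = 1 - 238/255 = 17/255 = 0.06666… → 0.07
(1-R'-K)/(1-K) simplifies to (max-R)/max with max = 238:
C = (238-208)/238 = 30/238 = 0.12605… → 0.13
M = (238-238)/238 = 0/238 = 0 → 0.00
Y = (238-165)/238 = 73/238 = 0.30672… → 0.31
= CMYK(0.13, 0.00, 0.31, 0.07)


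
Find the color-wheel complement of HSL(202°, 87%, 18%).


Complement = opposite side of color wheel = hue + 180°
H' = (202 + 180) mod 360 = 22°
S and L unchanged.
= HSL(22°, 87%, 18%)


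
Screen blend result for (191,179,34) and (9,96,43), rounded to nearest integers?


Screen: C = 255 - (255-A)×(255-B)/255, rounded to nearest integer
R: 255 - (255-191)×(255-9)/255 = 255 - 15744/255 ≈ 255 - 61.741 = 193.259 → 193
G: 255 - (255-179)×(255-96)/255 = 255 - 12084/255 ≈ 255 - 47.388 = 207.612 → 208
B: 255 - (255-34)×(255-43)/255 = 255 - 46852/255 ≈ 255 - 183.733 = 71.267 → 71
= RGB(193, 208, 71)


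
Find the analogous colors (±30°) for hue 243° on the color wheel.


Base hue: 243°
Left analog: (243 - 30) mod 360 = 213°
Right analog: (243 + 30) mod 360 = 273°
Analogous hues = 213° and 273°


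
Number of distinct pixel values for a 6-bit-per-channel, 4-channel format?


Total bits = 6 bits/channel × 4 channels = 24 bits
Distinct pixel values = 2^24
= 16,777,216 pixel values


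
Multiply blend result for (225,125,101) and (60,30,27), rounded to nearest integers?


Multiply: C = A×B/255, rounded to nearest integer
R: 225×60/255 = 13500/255 ≈ 52.941 → 53
G: 125×30/255 = 3750/255 ≈ 14.706 → 15
B: 101×27/255 = 2727/255 ≈ 10.694 → 11
= RGB(53, 15, 11)


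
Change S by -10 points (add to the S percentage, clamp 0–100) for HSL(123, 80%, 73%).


Original S = 80%
Adjustment = -10 percentage points
New S = 80 + (-10) = 70
Clamp to [0, 100] → 70
= HSL(123°, 70%, 73%)


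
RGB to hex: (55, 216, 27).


R = 55 → 37 (hex)
G = 216 → D8 (hex)
B = 27 → 1B (hex)
Hex = #37D81B


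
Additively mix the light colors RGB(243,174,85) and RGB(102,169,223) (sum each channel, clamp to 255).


Additive: each channel = min(255, C₁+C₂)
R: 243+102 = 345 → 255
G: 174+169 = 343 → 255
B: 85+223 = 308 → 255
= RGB(255, 255, 255)


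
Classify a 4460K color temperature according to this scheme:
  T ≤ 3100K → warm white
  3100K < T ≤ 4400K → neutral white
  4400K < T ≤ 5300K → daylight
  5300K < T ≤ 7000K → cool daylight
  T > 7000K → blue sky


Temperature: 4460K
4400K < 4460K ≤ 5300K → daylight
Classification: daylight


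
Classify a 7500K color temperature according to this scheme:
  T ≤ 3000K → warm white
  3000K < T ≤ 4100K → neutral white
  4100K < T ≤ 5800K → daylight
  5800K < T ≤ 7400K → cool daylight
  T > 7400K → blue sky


Temperature: 7500K
7500K > 7400K → blue sky
Classification: blue sky


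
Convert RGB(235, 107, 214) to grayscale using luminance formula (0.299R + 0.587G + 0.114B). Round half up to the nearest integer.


Gray = 0.299×R + 0.587×G + 0.114×B
Gray = 0.299×235 + 0.587×107 + 0.114×214
Gray = 70.265 + 62.809 + 24.396
Gray = 157.470 → round half up → 157
Gray = 157


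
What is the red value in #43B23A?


Color: #43B23A
R = 43 = 67
G = B2 = 178
B = 3A = 58
Red = 67


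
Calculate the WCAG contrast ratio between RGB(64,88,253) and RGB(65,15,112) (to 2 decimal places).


Linearize each sRGB channel c=v/255: c/12.92 if c ≤ 0.04045 else ((c+0.055)/1.055)^2.4
L = 0.2126×R_lin + 0.7152×G_lin + 0.0722×B_lin
Color 1 (64,88,253):
  R=64: 64/255≈0.2510 > 0.04045 → ((0.2510+0.055)/1.055)^2.4 ≈ 0.05127
  G=88: 88/255≈0.3451 > 0.04045 → ((0.3451+0.055)/1.055)^2.4 ≈ 0.09759
  B=253: 253/255≈0.9922 > 0.04045 → ((0.9922+0.055)/1.055)^2.4 ≈ 0.98225
  L1 = 0.2126×0.05127 + 0.7152×0.09759 + 0.0722×0.98225 ≈ 0.15161
Color 2 (65,15,112):
  R=65: 65/255≈0.2549 > 0.04045 → ((0.2549+0.055)/1.055)^2.4 ≈ 0.05286
  G=15: 15/255≈0.0588 > 0.04045 → ((0.0588+0.055)/1.055)^2.4 ≈ 0.00478
  B=112: 112/255≈0.4392 > 0.04045 → ((0.4392+0.055)/1.055)^2.4 ≈ 0.16203
  L2 = 0.2126×0.05286 + 0.7152×0.00478 + 0.0722×0.16203 ≈ 0.02635
Lighter = 0.15161, Darker = 0.02635
Ratio = (L_lighter + 0.05) / (L_darker + 0.05)
Ratio = (0.15161 + 0.05) / (0.02635 + 0.05) = 0.20161 / 0.07635 ≈ 2.6405
Ratio ≈ 2.64:1


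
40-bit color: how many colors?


Colors = 2^bits = 2^40
= 1,099,511,627,776 colors


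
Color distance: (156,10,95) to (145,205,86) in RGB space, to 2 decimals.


d = √[(R₁-R₂)² + (G₁-G₂)² + (B₁-B₂)²]
d = √[(156-145)² + (10-205)² + (95-86)²]
d = √[121 + 38025 + 81]
d = √38227
d ≈ 195.52


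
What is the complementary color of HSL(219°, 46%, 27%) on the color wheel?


Complement = opposite side of color wheel = hue + 180°
H' = (219 + 180) mod 360 = 39°
S and L unchanged.
= HSL(39°, 46%, 27%)


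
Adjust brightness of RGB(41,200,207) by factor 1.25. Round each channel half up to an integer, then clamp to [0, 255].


Multiply each channel by 1.25, round half up, clamp to [0, 255]
R: 41×1.25 = 51.25 → round → 51
G: 200×1.25 = 250
B: 207×1.25 = 258.75 → round → 259 → clamp → 255
= RGB(51, 250, 255)


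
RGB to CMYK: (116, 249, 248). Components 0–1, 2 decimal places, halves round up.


R'=116/255≈0.4549, G'=249/255≈0.9765, B'=248/255≈0.9725
K = 1 - max(R',G',B') = 1 - 249/255 = 6/255 = 0.02352… → 0.02
(1-R'-K)/(1-K) simplifies to (max-R)/max with max = 249:
C = (249-116)/249 = 133/249 = 0.53413… → 0.53
M = (249-249)/249 = 0/249 = 0 → 0.00
Y = (249-248)/249 = 1/249 = 0.00401… → 0.00
= CMYK(0.53, 0.00, 0.00, 0.02)


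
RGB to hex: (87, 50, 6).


R = 87 → 57 (hex)
G = 50 → 32 (hex)
B = 6 → 06 (hex)
Hex = #573206


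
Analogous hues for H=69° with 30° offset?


Base hue: 69°
Left analog: (69 - 30) mod 360 = 39°
Right analog: (69 + 30) mod 360 = 99°
Analogous hues = 39° and 99°


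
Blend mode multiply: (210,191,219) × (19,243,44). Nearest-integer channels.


Multiply: C = A×B/255, rounded to nearest integer
R: 210×19/255 = 3990/255 ≈ 15.647 → 16
G: 191×243/255 = 46413/255 ≈ 182.012 → 182
B: 219×44/255 = 9636/255 ≈ 37.788 → 38
= RGB(16, 182, 38)


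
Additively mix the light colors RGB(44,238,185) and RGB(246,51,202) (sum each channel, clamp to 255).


Additive: each channel = min(255, C₁+C₂)
R: 44+246 = 290 → 255
G: 238+51 = 289 → 255
B: 185+202 = 387 → 255
= RGB(255, 255, 255)


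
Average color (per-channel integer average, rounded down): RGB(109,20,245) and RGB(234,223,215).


Midpoint: each channel = ⌊(C₁+C₂)/2⌋
R: ⌊(109+234)/2⌋ = 171
G: ⌊(20+223)/2⌋ = 121
B: ⌊(245+215)/2⌋ = 230
= RGB(171, 121, 230)


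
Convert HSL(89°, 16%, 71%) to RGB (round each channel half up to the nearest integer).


H=89°, S=0.16, L=0.71
C = (1-|2L-1|)×S = (1-|0.42|)×0.16 = 0.0928
H' = H/60 = 89/60 ≈ 1.4833; X = C×(1-|H' mod 2 - 1|) ≈ 0.0479
m = L - C/2 = 0.71 - 0.0464 = 0.6636
Sector ⌊H'⌋ = 1 → (R',G',B') = (≈0.0479, 0.0928, 0.0)
RGB = ((R'+m)×255, (G'+m)×255, (B'+m)×255) = (181.4444, 192.882, 169.218)
Round half up → RGB(181, 193, 169)


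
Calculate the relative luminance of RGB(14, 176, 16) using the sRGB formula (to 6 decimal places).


Linearize each channel (sRGB transfer function): c = v/255; c_lin = c/12.92 if c ≤ 0.04045, else ((c+0.055)/1.055)^2.4
  R: 14/255 ≈ 0.054902 > 0.04045 → ((0.054902+0.055)/1.055)^2.4 ≈ 0.004391
  G: 176/255 ≈ 0.690196 > 0.04045 → ((0.690196+0.055)/1.055)^2.4 ≈ 0.434154
  B: 16/255 ≈ 0.062745 > 0.04045 → ((0.062745+0.055)/1.055)^2.4 ≈ 0.005182
R_lin = 0.004391, G_lin = 0.434154, B_lin = 0.005182
L = 0.2126×R + 0.7152×G + 0.0722×B
L = 0.2126×0.004391 + 0.7152×0.434154 + 0.0722×0.005182
L ≈ 0.311814


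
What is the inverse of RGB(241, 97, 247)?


Invert: (255-R, 255-G, 255-B)
R: 255-241 = 14
G: 255-97 = 158
B: 255-247 = 8
= RGB(14, 158, 8)


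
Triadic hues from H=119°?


Triadic: equally spaced at 120° intervals
H1 = 119°
H2 = (119 + 120) mod 360 = 239°
H3 = (119 + 240) mod 360 = 359°
Triadic = 119°, 239°, 359°


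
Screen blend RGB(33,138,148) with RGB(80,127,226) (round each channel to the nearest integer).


Screen: C = 255 - (255-A)×(255-B)/255, rounded to nearest integer
R: 255 - (255-33)×(255-80)/255 = 255 - 38850/255 ≈ 255 - 152.353 = 102.647 → 103
G: 255 - (255-138)×(255-127)/255 = 255 - 14976/255 ≈ 255 - 58.729 = 196.271 → 196
B: 255 - (255-148)×(255-226)/255 = 255 - 3103/255 ≈ 255 - 12.169 = 242.831 → 243
= RGB(103, 196, 243)


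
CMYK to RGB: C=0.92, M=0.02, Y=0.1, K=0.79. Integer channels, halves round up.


R = 255 × (1-C) × (1-K) = 255 × 0.08 × 0.21 = 4.284 → 4
G = 255 × (1-M) × (1-K) = 255 × 0.98 × 0.21 = 52.479 → 52
B = 255 × (1-Y) × (1-K) = 255 × 0.90 × 0.21 = 48.195 → 48
= RGB(4, 52, 48)


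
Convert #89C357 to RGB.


89 → 137 (R)
C3 → 195 (G)
57 → 87 (B)
= RGB(137, 195, 87)


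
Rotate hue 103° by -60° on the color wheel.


New hue = (H + rotation) mod 360
New hue = (103 -60) mod 360
= 43 mod 360
= 43°


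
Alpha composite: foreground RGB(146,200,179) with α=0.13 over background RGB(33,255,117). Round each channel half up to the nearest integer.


C = α×F + (1-α)×B, with 1-α = 0.87
R: 0.13×146 + 0.87×33 = 18.98 + 28.71 = 47.69 → 48
G: 0.13×200 + 0.87×255 = 26.00 + 221.85 = 247.85 → 248
B: 0.13×179 + 0.87×117 = 23.27 + 101.79 = 125.06 → 125
= RGB(48, 248, 125)


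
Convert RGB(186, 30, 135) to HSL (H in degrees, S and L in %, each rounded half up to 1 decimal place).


Normalize: R'=186/255≈0.7294, G'=30/255≈0.1176, B'=135/255≈0.5294
Max=186/255, Min=30/255, Δ=Max-Min=156/255
L = (Max+Min)/2 = (186+30)/510 = 216/510 = 0.42352… → L = 42.4%
L ≤ 0.5 → S = Δ/(Max+Min) = 156/(186+30) = 156/216 = 0.72222… → S = 72.2%
(the 1/255 factors cancel in S and H, so raw channel differences can be used)
Max is R' → H = 60 × (((G-B)/Δ) mod 6) = 60 × (((30-135)/156) mod 6)
  (-105)/156 = -0.6730…; negative, so add 6 → 5.3269…
  H = 60 × 5.3269… = 319.615…° → H = 319.6°
= HSL(319.6°, 72.2%, 42.4%)


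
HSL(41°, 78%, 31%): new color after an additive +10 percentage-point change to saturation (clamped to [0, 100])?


Original S = 78%
Adjustment = +10 percentage points
New S = 78 + (10) = 88
Clamp to [0, 100] → 88
= HSL(41°, 88%, 31%)


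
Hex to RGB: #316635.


31 → 49 (R)
66 → 102 (G)
35 → 53 (B)
= RGB(49, 102, 53)


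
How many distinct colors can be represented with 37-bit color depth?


Colors = 2^bits = 2^37
= 137,438,953,472 colors


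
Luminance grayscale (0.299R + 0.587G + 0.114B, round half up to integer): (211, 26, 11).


Gray = 0.299×R + 0.587×G + 0.114×B
Gray = 0.299×211 + 0.587×26 + 0.114×11
Gray = 63.089 + 15.262 + 1.254
Gray = 79.605 → round half up → 80
Gray = 80


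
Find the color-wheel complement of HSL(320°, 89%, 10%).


Complement = opposite side of color wheel = hue + 180°
H' = (320 + 180) mod 360 = 140°
S and L unchanged.
= HSL(140°, 89%, 10%)


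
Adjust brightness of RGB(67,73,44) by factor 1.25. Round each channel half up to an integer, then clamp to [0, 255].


Multiply each channel by 1.25, round half up, clamp to [0, 255]
R: 67×1.25 = 83.75 → round → 84
G: 73×1.25 = 91.25 → round → 91
B: 44×1.25 = 55
= RGB(84, 91, 55)


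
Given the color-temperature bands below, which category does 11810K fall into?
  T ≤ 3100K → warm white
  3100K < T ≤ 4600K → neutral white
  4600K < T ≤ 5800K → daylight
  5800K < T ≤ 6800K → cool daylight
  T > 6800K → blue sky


Temperature: 11810K
11810K > 6800K → blue sky
Classification: blue sky


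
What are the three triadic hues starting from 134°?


Triadic: equally spaced at 120° intervals
H1 = 134°
H2 = (134 + 120) mod 360 = 254°
H3 = (134 + 240) mod 360 = 14°
Triadic = 134°, 254°, 14°


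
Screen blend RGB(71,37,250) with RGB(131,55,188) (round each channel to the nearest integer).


Screen: C = 255 - (255-A)×(255-B)/255, rounded to nearest integer
R: 255 - (255-71)×(255-131)/255 = 255 - 22816/255 ≈ 255 - 89.475 = 165.525 → 166
G: 255 - (255-37)×(255-55)/255 = 255 - 43600/255 ≈ 255 - 170.980 = 84.020 → 84
B: 255 - (255-250)×(255-188)/255 = 255 - 335/255 ≈ 255 - 1.314 = 253.686 → 254
= RGB(166, 84, 254)


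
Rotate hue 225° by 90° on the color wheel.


New hue = (H + rotation) mod 360
New hue = (225 + 90) mod 360
= 315 mod 360
= 315°


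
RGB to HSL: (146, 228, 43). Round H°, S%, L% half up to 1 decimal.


Normalize: R'=146/255≈0.5725, G'=228/255≈0.8941, B'=43/255≈0.1686
Max=228/255, Min=43/255, Δ=Max-Min=185/255
L = (Max+Min)/2 = (228+43)/510 = 271/510 = 0.53137… → L = 53.1%
L > 0.5 → S = Δ/(2-Max-Min) = 185/(510-228-43) = 185/239 = 0.77405… → S = 77.4%
(the 1/255 factors cancel in S and H, so raw channel differences can be used)
Max is G' → H = 60 × ((B-R)/Δ + 2) = 60 × ((43-146)/185 + 2)
  -103/185 + 2 = -0.5567… + 2 = 1.4432…
  H = 60 × 1.4432… = 86.594…° → H = 86.6°
= HSL(86.6°, 77.4%, 53.1%)


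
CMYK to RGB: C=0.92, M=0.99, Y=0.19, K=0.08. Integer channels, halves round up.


R = 255 × (1-C) × (1-K) = 255 × 0.08 × 0.92 = 18.768 → 19
G = 255 × (1-M) × (1-K) = 255 × 0.01 × 0.92 = 2.346 → 2
B = 255 × (1-Y) × (1-K) = 255 × 0.81 × 0.92 = 190.026 → 190
= RGB(19, 2, 190)


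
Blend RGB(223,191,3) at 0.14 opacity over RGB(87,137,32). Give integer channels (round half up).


C = α×F + (1-α)×B, with 1-α = 0.86
R: 0.14×223 + 0.86×87 = 31.22 + 74.82 = 106.04 → 106
G: 0.14×191 + 0.86×137 = 26.74 + 117.82 = 144.56 → 145
B: 0.14×3 + 0.86×32 = 0.42 + 27.52 = 27.94 → 28
= RGB(106, 145, 28)


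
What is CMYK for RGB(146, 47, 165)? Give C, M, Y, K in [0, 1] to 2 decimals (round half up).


R'=146/255≈0.5725, G'=47/255≈0.1843, B'=165/255≈0.6471
K = 1 - max(R',G',B') = 1 - 165/255 = 90/255 = 0.35294… → 0.35
(1-R'-K)/(1-K) simplifies to (max-R)/max with max = 165:
C = (165-146)/165 = 19/165 = 0.11515… → 0.12
M = (165-47)/165 = 118/165 = 0.71515… → 0.72
Y = (165-165)/165 = 0/165 = 0 → 0.00
= CMYK(0.12, 0.72, 0.00, 0.35)


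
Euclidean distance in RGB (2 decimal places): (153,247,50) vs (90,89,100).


d = √[(R₁-R₂)² + (G₁-G₂)² + (B₁-B₂)²]
d = √[(153-90)² + (247-89)² + (50-100)²]
d = √[3969 + 24964 + 2500]
d = √31433
d ≈ 177.29


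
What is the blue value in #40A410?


Color: #40A410
R = 40 = 64
G = A4 = 164
B = 10 = 16
Blue = 16


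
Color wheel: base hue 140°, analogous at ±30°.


Base hue: 140°
Left analog: (140 - 30) mod 360 = 110°
Right analog: (140 + 30) mod 360 = 170°
Analogous hues = 110° and 170°


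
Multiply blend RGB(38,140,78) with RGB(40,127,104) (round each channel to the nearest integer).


Multiply: C = A×B/255, rounded to nearest integer
R: 38×40/255 = 1520/255 ≈ 5.961 → 6
G: 140×127/255 = 17780/255 ≈ 69.725 → 70
B: 78×104/255 = 8112/255 ≈ 31.812 → 32
= RGB(6, 70, 32)


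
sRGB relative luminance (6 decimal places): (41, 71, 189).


Linearize each channel (sRGB transfer function): c = v/255; c_lin = c/12.92 if c ≤ 0.04045, else ((c+0.055)/1.055)^2.4
  R: 41/255 ≈ 0.160784 > 0.04045 → ((0.160784+0.055)/1.055)^2.4 ≈ 0.022174
  G: 71/255 ≈ 0.278431 > 0.04045 → ((0.278431+0.055)/1.055)^2.4 ≈ 0.063010
  B: 189/255 ≈ 0.741176 > 0.04045 → ((0.741176+0.055)/1.055)^2.4 ≈ 0.508881
R_lin = 0.022174, G_lin = 0.063010, B_lin = 0.508881
L = 0.2126×R + 0.7152×G + 0.0722×B
L = 0.2126×0.022174 + 0.7152×0.063010 + 0.0722×0.508881
L ≈ 0.086520


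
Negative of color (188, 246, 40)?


Invert: (255-R, 255-G, 255-B)
R: 255-188 = 67
G: 255-246 = 9
B: 255-40 = 215
= RGB(67, 9, 215)


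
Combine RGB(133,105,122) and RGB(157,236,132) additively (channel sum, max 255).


Additive: each channel = min(255, C₁+C₂)
R: 133+157 = 290 → 255
G: 105+236 = 341 → 255
B: 122+132 = 254 → 254
= RGB(255, 255, 254)


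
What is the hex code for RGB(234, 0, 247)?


R = 234 → EA (hex)
G = 0 → 00 (hex)
B = 247 → F7 (hex)
Hex = #EA00F7


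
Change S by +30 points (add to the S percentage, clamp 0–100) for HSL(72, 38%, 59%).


Original S = 38%
Adjustment = +30 percentage points
New S = 38 + (30) = 68
Clamp to [0, 100] → 68
= HSL(72°, 68%, 59%)


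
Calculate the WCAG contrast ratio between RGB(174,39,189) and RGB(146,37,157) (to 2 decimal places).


Linearize each sRGB channel c=v/255: c/12.92 if c ≤ 0.04045 else ((c+0.055)/1.055)^2.4
L = 0.2126×R_lin + 0.7152×G_lin + 0.0722×B_lin
Color 1 (174,39,189):
  R=174: 174/255≈0.6824 > 0.04045 → ((0.6824+0.055)/1.055)^2.4 ≈ 0.42327
  G=39: 39/255≈0.1529 > 0.04045 → ((0.1529+0.055)/1.055)^2.4 ≈ 0.02029
  B=189: 189/255≈0.7412 > 0.04045 → ((0.7412+0.055)/1.055)^2.4 ≈ 0.50888
  L1 = 0.2126×0.42327 + 0.7152×0.02029 + 0.0722×0.50888 ≈ 0.14124
Color 2 (146,37,157):
  R=146: 146/255≈0.5725 > 0.04045 → ((0.5725+0.055)/1.055)^2.4 ≈ 0.28744
  G=37: 37/255≈0.1451 > 0.04045 → ((0.1451+0.055)/1.055)^2.4 ≈ 0.01850
  B=157: 157/255≈0.6157 > 0.04045 → ((0.6157+0.055)/1.055)^2.4 ≈ 0.33716
  L2 = 0.2126×0.28744 + 0.7152×0.01850 + 0.0722×0.33716 ≈ 0.09868
Lighter = 0.14124, Darker = 0.09868
Ratio = (L_lighter + 0.05) / (L_darker + 0.05)
Ratio = (0.14124 + 0.05) / (0.09868 + 0.05) = 0.19124 / 0.14868 ≈ 1.2862
Ratio ≈ 1.29:1


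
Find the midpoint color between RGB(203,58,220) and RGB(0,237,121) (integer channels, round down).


Midpoint: each channel = ⌊(C₁+C₂)/2⌋
R: ⌊(203+0)/2⌋ = 101
G: ⌊(58+237)/2⌋ = 147
B: ⌊(220+121)/2⌋ = 170
= RGB(101, 147, 170)


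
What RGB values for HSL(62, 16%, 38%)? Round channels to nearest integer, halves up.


H=62°, S=0.16, L=0.38
C = (1-|2L-1|)×S = (1-|-0.24|)×0.16 = 0.1216
H' = H/60 = 62/60 ≈ 1.0333; X = C×(1-|H' mod 2 - 1|) ≈ 0.1175
m = L - C/2 = 0.38 - 0.0608 = 0.3192
Sector ⌊H'⌋ = 1 → (R',G',B') = (≈0.1175, 0.1216, 0.0)
RGB = ((R'+m)×255, (G'+m)×255, (B'+m)×255) = (111.3704, 112.404, 81.396)
Round half up → RGB(111, 112, 81)


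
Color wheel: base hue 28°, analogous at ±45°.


Base hue: 28°
Left analog: (28 - 45) mod 360 = 343°
Right analog: (28 + 45) mod 360 = 73°
Analogous hues = 343° and 73°


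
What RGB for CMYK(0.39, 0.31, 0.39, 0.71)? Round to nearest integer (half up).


R = 255 × (1-C) × (1-K) = 255 × 0.61 × 0.29 = 45.1095 → 45
G = 255 × (1-M) × (1-K) = 255 × 0.69 × 0.29 = 51.0255 → 51
B = 255 × (1-Y) × (1-K) = 255 × 0.61 × 0.29 = 45.1095 → 45
= RGB(45, 51, 45)


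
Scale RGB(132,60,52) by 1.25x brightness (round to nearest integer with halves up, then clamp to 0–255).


Multiply each channel by 1.25, round half up, clamp to [0, 255]
R: 132×1.25 = 165
G: 60×1.25 = 75
B: 52×1.25 = 65
= RGB(165, 75, 65)


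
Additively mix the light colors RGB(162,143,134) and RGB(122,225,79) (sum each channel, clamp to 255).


Additive: each channel = min(255, C₁+C₂)
R: 162+122 = 284 → 255
G: 143+225 = 368 → 255
B: 134+79 = 213 → 213
= RGB(255, 255, 213)


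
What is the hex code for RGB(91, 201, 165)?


R = 91 → 5B (hex)
G = 201 → C9 (hex)
B = 165 → A5 (hex)
Hex = #5BC9A5


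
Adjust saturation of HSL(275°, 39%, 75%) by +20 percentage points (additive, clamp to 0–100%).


Original S = 39%
Adjustment = +20 percentage points
New S = 39 + (20) = 59
Clamp to [0, 100] → 59
= HSL(275°, 59%, 75%)


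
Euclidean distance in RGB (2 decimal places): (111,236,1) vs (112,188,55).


d = √[(R₁-R₂)² + (G₁-G₂)² + (B₁-B₂)²]
d = √[(111-112)² + (236-188)² + (1-55)²]
d = √[1 + 2304 + 2916]
d = √5221
d ≈ 72.26


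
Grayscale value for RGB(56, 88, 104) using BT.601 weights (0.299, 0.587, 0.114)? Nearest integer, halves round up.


Gray = 0.299×R + 0.587×G + 0.114×B
Gray = 0.299×56 + 0.587×88 + 0.114×104
Gray = 16.744 + 51.656 + 11.856
Gray = 80.256 → round half up → 80
Gray = 80


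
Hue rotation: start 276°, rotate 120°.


New hue = (H + rotation) mod 360
New hue = (276 + 120) mod 360
= 396 mod 360
= 36°


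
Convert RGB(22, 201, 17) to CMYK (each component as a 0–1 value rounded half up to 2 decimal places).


R'=22/255≈0.0863, G'=201/255≈0.7882, B'=17/255≈0.0667
K = 1 - max(R',G',B') = 1 - 201/255 = 54/255 = 0.21176… → 0.21
(1-R'-K)/(1-K) simplifies to (max-R)/max with max = 201:
C = (201-22)/201 = 179/201 = 0.89054… → 0.89
M = (201-201)/201 = 0/201 = 0 → 0.00
Y = (201-17)/201 = 184/201 = 0.91542… → 0.92
= CMYK(0.89, 0.00, 0.92, 0.21)
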